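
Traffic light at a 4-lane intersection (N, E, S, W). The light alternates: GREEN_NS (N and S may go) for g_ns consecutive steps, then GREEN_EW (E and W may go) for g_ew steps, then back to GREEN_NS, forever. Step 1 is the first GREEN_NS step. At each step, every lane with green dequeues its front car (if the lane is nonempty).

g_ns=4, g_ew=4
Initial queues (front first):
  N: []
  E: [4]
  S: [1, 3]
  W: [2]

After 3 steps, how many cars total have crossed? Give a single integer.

Step 1 [NS]: N:empty,E:wait,S:car1-GO,W:wait | queues: N=0 E=1 S=1 W=1
Step 2 [NS]: N:empty,E:wait,S:car3-GO,W:wait | queues: N=0 E=1 S=0 W=1
Step 3 [NS]: N:empty,E:wait,S:empty,W:wait | queues: N=0 E=1 S=0 W=1
Cars crossed by step 3: 2

Answer: 2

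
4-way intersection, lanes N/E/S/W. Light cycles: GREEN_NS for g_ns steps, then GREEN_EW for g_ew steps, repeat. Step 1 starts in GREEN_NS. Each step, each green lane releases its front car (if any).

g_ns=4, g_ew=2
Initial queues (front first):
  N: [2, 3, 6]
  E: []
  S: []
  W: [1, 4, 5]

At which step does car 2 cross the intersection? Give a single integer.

Step 1 [NS]: N:car2-GO,E:wait,S:empty,W:wait | queues: N=2 E=0 S=0 W=3
Step 2 [NS]: N:car3-GO,E:wait,S:empty,W:wait | queues: N=1 E=0 S=0 W=3
Step 3 [NS]: N:car6-GO,E:wait,S:empty,W:wait | queues: N=0 E=0 S=0 W=3
Step 4 [NS]: N:empty,E:wait,S:empty,W:wait | queues: N=0 E=0 S=0 W=3
Step 5 [EW]: N:wait,E:empty,S:wait,W:car1-GO | queues: N=0 E=0 S=0 W=2
Step 6 [EW]: N:wait,E:empty,S:wait,W:car4-GO | queues: N=0 E=0 S=0 W=1
Step 7 [NS]: N:empty,E:wait,S:empty,W:wait | queues: N=0 E=0 S=0 W=1
Step 8 [NS]: N:empty,E:wait,S:empty,W:wait | queues: N=0 E=0 S=0 W=1
Step 9 [NS]: N:empty,E:wait,S:empty,W:wait | queues: N=0 E=0 S=0 W=1
Step 10 [NS]: N:empty,E:wait,S:empty,W:wait | queues: N=0 E=0 S=0 W=1
Step 11 [EW]: N:wait,E:empty,S:wait,W:car5-GO | queues: N=0 E=0 S=0 W=0
Car 2 crosses at step 1

1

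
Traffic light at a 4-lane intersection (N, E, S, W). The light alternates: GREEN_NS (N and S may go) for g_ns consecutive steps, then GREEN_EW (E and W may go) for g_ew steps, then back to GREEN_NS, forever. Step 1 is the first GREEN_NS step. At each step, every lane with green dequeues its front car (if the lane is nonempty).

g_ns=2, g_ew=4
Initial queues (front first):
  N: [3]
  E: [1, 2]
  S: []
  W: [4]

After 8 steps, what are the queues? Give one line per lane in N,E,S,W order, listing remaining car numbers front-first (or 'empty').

Step 1 [NS]: N:car3-GO,E:wait,S:empty,W:wait | queues: N=0 E=2 S=0 W=1
Step 2 [NS]: N:empty,E:wait,S:empty,W:wait | queues: N=0 E=2 S=0 W=1
Step 3 [EW]: N:wait,E:car1-GO,S:wait,W:car4-GO | queues: N=0 E=1 S=0 W=0
Step 4 [EW]: N:wait,E:car2-GO,S:wait,W:empty | queues: N=0 E=0 S=0 W=0

N: empty
E: empty
S: empty
W: empty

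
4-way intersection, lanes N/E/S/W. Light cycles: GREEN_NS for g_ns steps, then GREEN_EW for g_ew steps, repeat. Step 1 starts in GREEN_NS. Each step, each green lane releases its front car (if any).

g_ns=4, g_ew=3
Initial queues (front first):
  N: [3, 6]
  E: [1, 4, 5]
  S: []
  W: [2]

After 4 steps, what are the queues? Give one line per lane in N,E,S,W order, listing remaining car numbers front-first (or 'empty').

Step 1 [NS]: N:car3-GO,E:wait,S:empty,W:wait | queues: N=1 E=3 S=0 W=1
Step 2 [NS]: N:car6-GO,E:wait,S:empty,W:wait | queues: N=0 E=3 S=0 W=1
Step 3 [NS]: N:empty,E:wait,S:empty,W:wait | queues: N=0 E=3 S=0 W=1
Step 4 [NS]: N:empty,E:wait,S:empty,W:wait | queues: N=0 E=3 S=0 W=1

N: empty
E: 1 4 5
S: empty
W: 2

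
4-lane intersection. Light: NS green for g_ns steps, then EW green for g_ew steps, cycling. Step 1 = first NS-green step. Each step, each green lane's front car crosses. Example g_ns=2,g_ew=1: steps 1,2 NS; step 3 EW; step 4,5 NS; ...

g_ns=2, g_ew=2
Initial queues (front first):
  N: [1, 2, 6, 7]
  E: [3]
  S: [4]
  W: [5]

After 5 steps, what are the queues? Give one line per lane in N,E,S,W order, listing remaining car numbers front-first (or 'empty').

Step 1 [NS]: N:car1-GO,E:wait,S:car4-GO,W:wait | queues: N=3 E=1 S=0 W=1
Step 2 [NS]: N:car2-GO,E:wait,S:empty,W:wait | queues: N=2 E=1 S=0 W=1
Step 3 [EW]: N:wait,E:car3-GO,S:wait,W:car5-GO | queues: N=2 E=0 S=0 W=0
Step 4 [EW]: N:wait,E:empty,S:wait,W:empty | queues: N=2 E=0 S=0 W=0
Step 5 [NS]: N:car6-GO,E:wait,S:empty,W:wait | queues: N=1 E=0 S=0 W=0

N: 7
E: empty
S: empty
W: empty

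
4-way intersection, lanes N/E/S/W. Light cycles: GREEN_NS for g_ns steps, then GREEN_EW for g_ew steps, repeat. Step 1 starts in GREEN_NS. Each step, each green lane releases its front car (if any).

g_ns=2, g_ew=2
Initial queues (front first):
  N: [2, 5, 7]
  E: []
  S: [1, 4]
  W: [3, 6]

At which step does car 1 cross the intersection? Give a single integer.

Step 1 [NS]: N:car2-GO,E:wait,S:car1-GO,W:wait | queues: N=2 E=0 S=1 W=2
Step 2 [NS]: N:car5-GO,E:wait,S:car4-GO,W:wait | queues: N=1 E=0 S=0 W=2
Step 3 [EW]: N:wait,E:empty,S:wait,W:car3-GO | queues: N=1 E=0 S=0 W=1
Step 4 [EW]: N:wait,E:empty,S:wait,W:car6-GO | queues: N=1 E=0 S=0 W=0
Step 5 [NS]: N:car7-GO,E:wait,S:empty,W:wait | queues: N=0 E=0 S=0 W=0
Car 1 crosses at step 1

1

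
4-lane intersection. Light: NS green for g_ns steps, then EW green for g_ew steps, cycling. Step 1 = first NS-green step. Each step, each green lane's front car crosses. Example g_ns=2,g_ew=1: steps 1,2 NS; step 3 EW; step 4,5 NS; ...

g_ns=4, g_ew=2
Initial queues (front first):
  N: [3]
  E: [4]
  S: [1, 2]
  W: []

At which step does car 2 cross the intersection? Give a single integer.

Step 1 [NS]: N:car3-GO,E:wait,S:car1-GO,W:wait | queues: N=0 E=1 S=1 W=0
Step 2 [NS]: N:empty,E:wait,S:car2-GO,W:wait | queues: N=0 E=1 S=0 W=0
Step 3 [NS]: N:empty,E:wait,S:empty,W:wait | queues: N=0 E=1 S=0 W=0
Step 4 [NS]: N:empty,E:wait,S:empty,W:wait | queues: N=0 E=1 S=0 W=0
Step 5 [EW]: N:wait,E:car4-GO,S:wait,W:empty | queues: N=0 E=0 S=0 W=0
Car 2 crosses at step 2

2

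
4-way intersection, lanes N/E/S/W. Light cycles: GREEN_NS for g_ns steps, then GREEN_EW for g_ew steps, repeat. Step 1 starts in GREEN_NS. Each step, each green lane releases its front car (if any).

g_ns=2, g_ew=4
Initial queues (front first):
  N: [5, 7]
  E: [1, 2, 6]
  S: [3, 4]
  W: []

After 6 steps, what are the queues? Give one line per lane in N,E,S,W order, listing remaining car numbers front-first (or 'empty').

Step 1 [NS]: N:car5-GO,E:wait,S:car3-GO,W:wait | queues: N=1 E=3 S=1 W=0
Step 2 [NS]: N:car7-GO,E:wait,S:car4-GO,W:wait | queues: N=0 E=3 S=0 W=0
Step 3 [EW]: N:wait,E:car1-GO,S:wait,W:empty | queues: N=0 E=2 S=0 W=0
Step 4 [EW]: N:wait,E:car2-GO,S:wait,W:empty | queues: N=0 E=1 S=0 W=0
Step 5 [EW]: N:wait,E:car6-GO,S:wait,W:empty | queues: N=0 E=0 S=0 W=0

N: empty
E: empty
S: empty
W: empty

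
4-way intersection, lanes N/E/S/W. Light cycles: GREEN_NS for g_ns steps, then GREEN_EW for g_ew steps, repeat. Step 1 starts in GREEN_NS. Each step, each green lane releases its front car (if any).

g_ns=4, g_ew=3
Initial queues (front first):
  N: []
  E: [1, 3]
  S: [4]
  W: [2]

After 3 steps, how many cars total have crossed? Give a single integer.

Answer: 1

Derivation:
Step 1 [NS]: N:empty,E:wait,S:car4-GO,W:wait | queues: N=0 E=2 S=0 W=1
Step 2 [NS]: N:empty,E:wait,S:empty,W:wait | queues: N=0 E=2 S=0 W=1
Step 3 [NS]: N:empty,E:wait,S:empty,W:wait | queues: N=0 E=2 S=0 W=1
Cars crossed by step 3: 1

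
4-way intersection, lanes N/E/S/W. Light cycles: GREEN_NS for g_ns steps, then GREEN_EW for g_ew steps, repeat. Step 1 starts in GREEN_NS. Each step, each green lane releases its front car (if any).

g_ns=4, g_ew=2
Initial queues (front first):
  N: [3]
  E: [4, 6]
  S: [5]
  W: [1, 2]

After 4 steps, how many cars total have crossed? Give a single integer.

Step 1 [NS]: N:car3-GO,E:wait,S:car5-GO,W:wait | queues: N=0 E=2 S=0 W=2
Step 2 [NS]: N:empty,E:wait,S:empty,W:wait | queues: N=0 E=2 S=0 W=2
Step 3 [NS]: N:empty,E:wait,S:empty,W:wait | queues: N=0 E=2 S=0 W=2
Step 4 [NS]: N:empty,E:wait,S:empty,W:wait | queues: N=0 E=2 S=0 W=2
Cars crossed by step 4: 2

Answer: 2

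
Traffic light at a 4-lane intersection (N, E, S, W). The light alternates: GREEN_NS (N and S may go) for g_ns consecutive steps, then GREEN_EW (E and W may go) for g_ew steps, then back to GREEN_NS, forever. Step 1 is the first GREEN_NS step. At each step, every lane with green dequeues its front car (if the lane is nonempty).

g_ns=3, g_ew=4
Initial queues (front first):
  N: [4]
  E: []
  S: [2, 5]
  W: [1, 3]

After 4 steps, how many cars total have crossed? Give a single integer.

Step 1 [NS]: N:car4-GO,E:wait,S:car2-GO,W:wait | queues: N=0 E=0 S=1 W=2
Step 2 [NS]: N:empty,E:wait,S:car5-GO,W:wait | queues: N=0 E=0 S=0 W=2
Step 3 [NS]: N:empty,E:wait,S:empty,W:wait | queues: N=0 E=0 S=0 W=2
Step 4 [EW]: N:wait,E:empty,S:wait,W:car1-GO | queues: N=0 E=0 S=0 W=1
Cars crossed by step 4: 4

Answer: 4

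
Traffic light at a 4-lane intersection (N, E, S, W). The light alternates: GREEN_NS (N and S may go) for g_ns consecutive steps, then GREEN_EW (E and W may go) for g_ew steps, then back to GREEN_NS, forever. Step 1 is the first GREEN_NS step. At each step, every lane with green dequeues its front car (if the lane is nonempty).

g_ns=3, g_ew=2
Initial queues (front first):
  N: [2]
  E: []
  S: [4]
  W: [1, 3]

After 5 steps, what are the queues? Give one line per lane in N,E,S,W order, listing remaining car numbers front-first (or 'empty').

Step 1 [NS]: N:car2-GO,E:wait,S:car4-GO,W:wait | queues: N=0 E=0 S=0 W=2
Step 2 [NS]: N:empty,E:wait,S:empty,W:wait | queues: N=0 E=0 S=0 W=2
Step 3 [NS]: N:empty,E:wait,S:empty,W:wait | queues: N=0 E=0 S=0 W=2
Step 4 [EW]: N:wait,E:empty,S:wait,W:car1-GO | queues: N=0 E=0 S=0 W=1
Step 5 [EW]: N:wait,E:empty,S:wait,W:car3-GO | queues: N=0 E=0 S=0 W=0

N: empty
E: empty
S: empty
W: empty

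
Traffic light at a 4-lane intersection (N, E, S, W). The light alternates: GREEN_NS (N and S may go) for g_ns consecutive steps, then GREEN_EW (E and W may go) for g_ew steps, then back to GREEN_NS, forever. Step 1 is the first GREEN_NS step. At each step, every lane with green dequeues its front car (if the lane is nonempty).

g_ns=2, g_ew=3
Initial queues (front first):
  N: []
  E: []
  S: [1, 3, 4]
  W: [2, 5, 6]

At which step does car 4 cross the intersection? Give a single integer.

Step 1 [NS]: N:empty,E:wait,S:car1-GO,W:wait | queues: N=0 E=0 S=2 W=3
Step 2 [NS]: N:empty,E:wait,S:car3-GO,W:wait | queues: N=0 E=0 S=1 W=3
Step 3 [EW]: N:wait,E:empty,S:wait,W:car2-GO | queues: N=0 E=0 S=1 W=2
Step 4 [EW]: N:wait,E:empty,S:wait,W:car5-GO | queues: N=0 E=0 S=1 W=1
Step 5 [EW]: N:wait,E:empty,S:wait,W:car6-GO | queues: N=0 E=0 S=1 W=0
Step 6 [NS]: N:empty,E:wait,S:car4-GO,W:wait | queues: N=0 E=0 S=0 W=0
Car 4 crosses at step 6

6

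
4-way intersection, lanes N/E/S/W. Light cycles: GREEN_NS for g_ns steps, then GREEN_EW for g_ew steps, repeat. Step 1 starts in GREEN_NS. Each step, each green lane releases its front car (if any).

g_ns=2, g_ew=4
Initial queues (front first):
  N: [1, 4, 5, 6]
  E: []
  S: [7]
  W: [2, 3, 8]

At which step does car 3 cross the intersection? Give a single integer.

Step 1 [NS]: N:car1-GO,E:wait,S:car7-GO,W:wait | queues: N=3 E=0 S=0 W=3
Step 2 [NS]: N:car4-GO,E:wait,S:empty,W:wait | queues: N=2 E=0 S=0 W=3
Step 3 [EW]: N:wait,E:empty,S:wait,W:car2-GO | queues: N=2 E=0 S=0 W=2
Step 4 [EW]: N:wait,E:empty,S:wait,W:car3-GO | queues: N=2 E=0 S=0 W=1
Step 5 [EW]: N:wait,E:empty,S:wait,W:car8-GO | queues: N=2 E=0 S=0 W=0
Step 6 [EW]: N:wait,E:empty,S:wait,W:empty | queues: N=2 E=0 S=0 W=0
Step 7 [NS]: N:car5-GO,E:wait,S:empty,W:wait | queues: N=1 E=0 S=0 W=0
Step 8 [NS]: N:car6-GO,E:wait,S:empty,W:wait | queues: N=0 E=0 S=0 W=0
Car 3 crosses at step 4

4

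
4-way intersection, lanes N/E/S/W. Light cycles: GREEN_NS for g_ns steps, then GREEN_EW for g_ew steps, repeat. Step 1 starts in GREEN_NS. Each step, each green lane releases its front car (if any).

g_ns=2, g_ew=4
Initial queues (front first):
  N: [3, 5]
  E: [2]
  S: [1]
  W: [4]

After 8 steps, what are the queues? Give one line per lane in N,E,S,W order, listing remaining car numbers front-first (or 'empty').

Step 1 [NS]: N:car3-GO,E:wait,S:car1-GO,W:wait | queues: N=1 E=1 S=0 W=1
Step 2 [NS]: N:car5-GO,E:wait,S:empty,W:wait | queues: N=0 E=1 S=0 W=1
Step 3 [EW]: N:wait,E:car2-GO,S:wait,W:car4-GO | queues: N=0 E=0 S=0 W=0

N: empty
E: empty
S: empty
W: empty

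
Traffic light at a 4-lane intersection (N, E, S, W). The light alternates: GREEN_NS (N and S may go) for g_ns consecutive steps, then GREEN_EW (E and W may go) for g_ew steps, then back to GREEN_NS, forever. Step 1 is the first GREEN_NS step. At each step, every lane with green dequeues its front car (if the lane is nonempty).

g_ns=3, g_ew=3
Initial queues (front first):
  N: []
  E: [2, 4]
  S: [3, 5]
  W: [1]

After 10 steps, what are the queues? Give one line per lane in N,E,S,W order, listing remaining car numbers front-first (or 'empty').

Step 1 [NS]: N:empty,E:wait,S:car3-GO,W:wait | queues: N=0 E=2 S=1 W=1
Step 2 [NS]: N:empty,E:wait,S:car5-GO,W:wait | queues: N=0 E=2 S=0 W=1
Step 3 [NS]: N:empty,E:wait,S:empty,W:wait | queues: N=0 E=2 S=0 W=1
Step 4 [EW]: N:wait,E:car2-GO,S:wait,W:car1-GO | queues: N=0 E=1 S=0 W=0
Step 5 [EW]: N:wait,E:car4-GO,S:wait,W:empty | queues: N=0 E=0 S=0 W=0

N: empty
E: empty
S: empty
W: empty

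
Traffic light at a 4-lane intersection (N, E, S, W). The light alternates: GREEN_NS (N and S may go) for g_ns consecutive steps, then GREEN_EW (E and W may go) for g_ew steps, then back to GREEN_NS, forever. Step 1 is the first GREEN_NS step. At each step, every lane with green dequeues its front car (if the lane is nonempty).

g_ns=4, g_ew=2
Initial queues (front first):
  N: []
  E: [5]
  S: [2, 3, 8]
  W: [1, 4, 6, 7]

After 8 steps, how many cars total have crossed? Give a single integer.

Answer: 6

Derivation:
Step 1 [NS]: N:empty,E:wait,S:car2-GO,W:wait | queues: N=0 E=1 S=2 W=4
Step 2 [NS]: N:empty,E:wait,S:car3-GO,W:wait | queues: N=0 E=1 S=1 W=4
Step 3 [NS]: N:empty,E:wait,S:car8-GO,W:wait | queues: N=0 E=1 S=0 W=4
Step 4 [NS]: N:empty,E:wait,S:empty,W:wait | queues: N=0 E=1 S=0 W=4
Step 5 [EW]: N:wait,E:car5-GO,S:wait,W:car1-GO | queues: N=0 E=0 S=0 W=3
Step 6 [EW]: N:wait,E:empty,S:wait,W:car4-GO | queues: N=0 E=0 S=0 W=2
Step 7 [NS]: N:empty,E:wait,S:empty,W:wait | queues: N=0 E=0 S=0 W=2
Step 8 [NS]: N:empty,E:wait,S:empty,W:wait | queues: N=0 E=0 S=0 W=2
Cars crossed by step 8: 6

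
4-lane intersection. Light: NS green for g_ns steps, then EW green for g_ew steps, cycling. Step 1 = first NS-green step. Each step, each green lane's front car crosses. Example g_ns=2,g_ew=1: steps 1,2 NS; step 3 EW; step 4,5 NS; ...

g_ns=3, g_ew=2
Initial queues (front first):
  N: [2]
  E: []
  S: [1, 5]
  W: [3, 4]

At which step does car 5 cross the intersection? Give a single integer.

Step 1 [NS]: N:car2-GO,E:wait,S:car1-GO,W:wait | queues: N=0 E=0 S=1 W=2
Step 2 [NS]: N:empty,E:wait,S:car5-GO,W:wait | queues: N=0 E=0 S=0 W=2
Step 3 [NS]: N:empty,E:wait,S:empty,W:wait | queues: N=0 E=0 S=0 W=2
Step 4 [EW]: N:wait,E:empty,S:wait,W:car3-GO | queues: N=0 E=0 S=0 W=1
Step 5 [EW]: N:wait,E:empty,S:wait,W:car4-GO | queues: N=0 E=0 S=0 W=0
Car 5 crosses at step 2

2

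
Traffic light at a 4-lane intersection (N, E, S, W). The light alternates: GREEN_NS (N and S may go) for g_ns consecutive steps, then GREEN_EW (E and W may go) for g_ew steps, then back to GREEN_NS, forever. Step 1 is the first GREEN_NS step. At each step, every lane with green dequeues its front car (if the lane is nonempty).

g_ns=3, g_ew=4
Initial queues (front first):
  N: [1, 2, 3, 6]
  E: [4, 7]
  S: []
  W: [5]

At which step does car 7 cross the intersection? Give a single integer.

Step 1 [NS]: N:car1-GO,E:wait,S:empty,W:wait | queues: N=3 E=2 S=0 W=1
Step 2 [NS]: N:car2-GO,E:wait,S:empty,W:wait | queues: N=2 E=2 S=0 W=1
Step 3 [NS]: N:car3-GO,E:wait,S:empty,W:wait | queues: N=1 E=2 S=0 W=1
Step 4 [EW]: N:wait,E:car4-GO,S:wait,W:car5-GO | queues: N=1 E=1 S=0 W=0
Step 5 [EW]: N:wait,E:car7-GO,S:wait,W:empty | queues: N=1 E=0 S=0 W=0
Step 6 [EW]: N:wait,E:empty,S:wait,W:empty | queues: N=1 E=0 S=0 W=0
Step 7 [EW]: N:wait,E:empty,S:wait,W:empty | queues: N=1 E=0 S=0 W=0
Step 8 [NS]: N:car6-GO,E:wait,S:empty,W:wait | queues: N=0 E=0 S=0 W=0
Car 7 crosses at step 5

5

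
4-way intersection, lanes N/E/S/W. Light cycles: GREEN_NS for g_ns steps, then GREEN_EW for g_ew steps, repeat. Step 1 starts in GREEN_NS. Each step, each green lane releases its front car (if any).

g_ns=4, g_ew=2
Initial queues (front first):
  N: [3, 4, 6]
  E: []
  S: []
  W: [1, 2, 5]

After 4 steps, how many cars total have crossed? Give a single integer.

Step 1 [NS]: N:car3-GO,E:wait,S:empty,W:wait | queues: N=2 E=0 S=0 W=3
Step 2 [NS]: N:car4-GO,E:wait,S:empty,W:wait | queues: N=1 E=0 S=0 W=3
Step 3 [NS]: N:car6-GO,E:wait,S:empty,W:wait | queues: N=0 E=0 S=0 W=3
Step 4 [NS]: N:empty,E:wait,S:empty,W:wait | queues: N=0 E=0 S=0 W=3
Cars crossed by step 4: 3

Answer: 3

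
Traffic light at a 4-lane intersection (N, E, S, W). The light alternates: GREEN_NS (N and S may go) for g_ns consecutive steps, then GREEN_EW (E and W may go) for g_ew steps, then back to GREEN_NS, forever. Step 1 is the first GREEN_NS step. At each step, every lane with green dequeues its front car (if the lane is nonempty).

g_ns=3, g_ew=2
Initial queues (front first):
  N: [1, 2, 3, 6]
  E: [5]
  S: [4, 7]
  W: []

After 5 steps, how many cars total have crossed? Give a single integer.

Step 1 [NS]: N:car1-GO,E:wait,S:car4-GO,W:wait | queues: N=3 E=1 S=1 W=0
Step 2 [NS]: N:car2-GO,E:wait,S:car7-GO,W:wait | queues: N=2 E=1 S=0 W=0
Step 3 [NS]: N:car3-GO,E:wait,S:empty,W:wait | queues: N=1 E=1 S=0 W=0
Step 4 [EW]: N:wait,E:car5-GO,S:wait,W:empty | queues: N=1 E=0 S=0 W=0
Step 5 [EW]: N:wait,E:empty,S:wait,W:empty | queues: N=1 E=0 S=0 W=0
Cars crossed by step 5: 6

Answer: 6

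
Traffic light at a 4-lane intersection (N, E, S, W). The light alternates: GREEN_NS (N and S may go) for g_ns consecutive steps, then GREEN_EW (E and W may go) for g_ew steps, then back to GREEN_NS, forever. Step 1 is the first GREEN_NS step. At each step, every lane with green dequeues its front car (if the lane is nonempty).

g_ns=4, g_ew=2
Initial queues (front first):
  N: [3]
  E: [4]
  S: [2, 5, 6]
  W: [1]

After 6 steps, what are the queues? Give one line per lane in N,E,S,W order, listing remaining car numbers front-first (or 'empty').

Step 1 [NS]: N:car3-GO,E:wait,S:car2-GO,W:wait | queues: N=0 E=1 S=2 W=1
Step 2 [NS]: N:empty,E:wait,S:car5-GO,W:wait | queues: N=0 E=1 S=1 W=1
Step 3 [NS]: N:empty,E:wait,S:car6-GO,W:wait | queues: N=0 E=1 S=0 W=1
Step 4 [NS]: N:empty,E:wait,S:empty,W:wait | queues: N=0 E=1 S=0 W=1
Step 5 [EW]: N:wait,E:car4-GO,S:wait,W:car1-GO | queues: N=0 E=0 S=0 W=0

N: empty
E: empty
S: empty
W: empty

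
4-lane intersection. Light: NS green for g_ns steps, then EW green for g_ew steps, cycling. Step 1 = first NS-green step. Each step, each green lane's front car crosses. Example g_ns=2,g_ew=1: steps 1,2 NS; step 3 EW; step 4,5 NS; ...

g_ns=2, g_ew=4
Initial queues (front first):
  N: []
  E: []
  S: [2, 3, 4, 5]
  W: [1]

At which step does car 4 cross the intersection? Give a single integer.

Step 1 [NS]: N:empty,E:wait,S:car2-GO,W:wait | queues: N=0 E=0 S=3 W=1
Step 2 [NS]: N:empty,E:wait,S:car3-GO,W:wait | queues: N=0 E=0 S=2 W=1
Step 3 [EW]: N:wait,E:empty,S:wait,W:car1-GO | queues: N=0 E=0 S=2 W=0
Step 4 [EW]: N:wait,E:empty,S:wait,W:empty | queues: N=0 E=0 S=2 W=0
Step 5 [EW]: N:wait,E:empty,S:wait,W:empty | queues: N=0 E=0 S=2 W=0
Step 6 [EW]: N:wait,E:empty,S:wait,W:empty | queues: N=0 E=0 S=2 W=0
Step 7 [NS]: N:empty,E:wait,S:car4-GO,W:wait | queues: N=0 E=0 S=1 W=0
Step 8 [NS]: N:empty,E:wait,S:car5-GO,W:wait | queues: N=0 E=0 S=0 W=0
Car 4 crosses at step 7

7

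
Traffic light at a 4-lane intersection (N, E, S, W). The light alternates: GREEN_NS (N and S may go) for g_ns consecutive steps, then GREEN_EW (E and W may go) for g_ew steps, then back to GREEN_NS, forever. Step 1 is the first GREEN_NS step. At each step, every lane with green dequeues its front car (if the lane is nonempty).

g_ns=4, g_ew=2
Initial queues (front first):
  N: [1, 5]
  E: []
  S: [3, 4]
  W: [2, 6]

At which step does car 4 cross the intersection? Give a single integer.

Step 1 [NS]: N:car1-GO,E:wait,S:car3-GO,W:wait | queues: N=1 E=0 S=1 W=2
Step 2 [NS]: N:car5-GO,E:wait,S:car4-GO,W:wait | queues: N=0 E=0 S=0 W=2
Step 3 [NS]: N:empty,E:wait,S:empty,W:wait | queues: N=0 E=0 S=0 W=2
Step 4 [NS]: N:empty,E:wait,S:empty,W:wait | queues: N=0 E=0 S=0 W=2
Step 5 [EW]: N:wait,E:empty,S:wait,W:car2-GO | queues: N=0 E=0 S=0 W=1
Step 6 [EW]: N:wait,E:empty,S:wait,W:car6-GO | queues: N=0 E=0 S=0 W=0
Car 4 crosses at step 2

2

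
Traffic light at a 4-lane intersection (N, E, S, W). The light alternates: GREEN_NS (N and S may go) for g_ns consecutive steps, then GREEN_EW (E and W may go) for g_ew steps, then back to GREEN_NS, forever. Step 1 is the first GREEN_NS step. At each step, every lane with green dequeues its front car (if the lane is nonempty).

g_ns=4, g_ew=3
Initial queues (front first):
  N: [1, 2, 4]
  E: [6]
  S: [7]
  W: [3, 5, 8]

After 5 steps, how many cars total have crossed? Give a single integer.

Answer: 6

Derivation:
Step 1 [NS]: N:car1-GO,E:wait,S:car7-GO,W:wait | queues: N=2 E=1 S=0 W=3
Step 2 [NS]: N:car2-GO,E:wait,S:empty,W:wait | queues: N=1 E=1 S=0 W=3
Step 3 [NS]: N:car4-GO,E:wait,S:empty,W:wait | queues: N=0 E=1 S=0 W=3
Step 4 [NS]: N:empty,E:wait,S:empty,W:wait | queues: N=0 E=1 S=0 W=3
Step 5 [EW]: N:wait,E:car6-GO,S:wait,W:car3-GO | queues: N=0 E=0 S=0 W=2
Cars crossed by step 5: 6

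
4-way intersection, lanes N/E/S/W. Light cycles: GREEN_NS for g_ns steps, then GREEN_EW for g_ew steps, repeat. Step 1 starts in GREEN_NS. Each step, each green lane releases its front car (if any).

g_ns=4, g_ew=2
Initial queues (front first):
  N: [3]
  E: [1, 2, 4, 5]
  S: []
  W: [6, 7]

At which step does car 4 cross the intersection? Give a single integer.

Step 1 [NS]: N:car3-GO,E:wait,S:empty,W:wait | queues: N=0 E=4 S=0 W=2
Step 2 [NS]: N:empty,E:wait,S:empty,W:wait | queues: N=0 E=4 S=0 W=2
Step 3 [NS]: N:empty,E:wait,S:empty,W:wait | queues: N=0 E=4 S=0 W=2
Step 4 [NS]: N:empty,E:wait,S:empty,W:wait | queues: N=0 E=4 S=0 W=2
Step 5 [EW]: N:wait,E:car1-GO,S:wait,W:car6-GO | queues: N=0 E=3 S=0 W=1
Step 6 [EW]: N:wait,E:car2-GO,S:wait,W:car7-GO | queues: N=0 E=2 S=0 W=0
Step 7 [NS]: N:empty,E:wait,S:empty,W:wait | queues: N=0 E=2 S=0 W=0
Step 8 [NS]: N:empty,E:wait,S:empty,W:wait | queues: N=0 E=2 S=0 W=0
Step 9 [NS]: N:empty,E:wait,S:empty,W:wait | queues: N=0 E=2 S=0 W=0
Step 10 [NS]: N:empty,E:wait,S:empty,W:wait | queues: N=0 E=2 S=0 W=0
Step 11 [EW]: N:wait,E:car4-GO,S:wait,W:empty | queues: N=0 E=1 S=0 W=0
Step 12 [EW]: N:wait,E:car5-GO,S:wait,W:empty | queues: N=0 E=0 S=0 W=0
Car 4 crosses at step 11

11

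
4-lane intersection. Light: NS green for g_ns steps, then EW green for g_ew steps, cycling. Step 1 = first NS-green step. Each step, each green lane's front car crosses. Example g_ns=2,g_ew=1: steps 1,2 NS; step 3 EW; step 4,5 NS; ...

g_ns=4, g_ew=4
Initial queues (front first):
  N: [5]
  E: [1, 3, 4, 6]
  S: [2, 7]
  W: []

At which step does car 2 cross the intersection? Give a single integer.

Step 1 [NS]: N:car5-GO,E:wait,S:car2-GO,W:wait | queues: N=0 E=4 S=1 W=0
Step 2 [NS]: N:empty,E:wait,S:car7-GO,W:wait | queues: N=0 E=4 S=0 W=0
Step 3 [NS]: N:empty,E:wait,S:empty,W:wait | queues: N=0 E=4 S=0 W=0
Step 4 [NS]: N:empty,E:wait,S:empty,W:wait | queues: N=0 E=4 S=0 W=0
Step 5 [EW]: N:wait,E:car1-GO,S:wait,W:empty | queues: N=0 E=3 S=0 W=0
Step 6 [EW]: N:wait,E:car3-GO,S:wait,W:empty | queues: N=0 E=2 S=0 W=0
Step 7 [EW]: N:wait,E:car4-GO,S:wait,W:empty | queues: N=0 E=1 S=0 W=0
Step 8 [EW]: N:wait,E:car6-GO,S:wait,W:empty | queues: N=0 E=0 S=0 W=0
Car 2 crosses at step 1

1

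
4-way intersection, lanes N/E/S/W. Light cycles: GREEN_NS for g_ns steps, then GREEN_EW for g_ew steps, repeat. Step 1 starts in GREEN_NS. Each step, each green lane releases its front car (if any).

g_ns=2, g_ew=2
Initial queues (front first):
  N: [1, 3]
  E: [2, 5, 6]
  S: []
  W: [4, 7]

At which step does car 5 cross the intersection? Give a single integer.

Step 1 [NS]: N:car1-GO,E:wait,S:empty,W:wait | queues: N=1 E=3 S=0 W=2
Step 2 [NS]: N:car3-GO,E:wait,S:empty,W:wait | queues: N=0 E=3 S=0 W=2
Step 3 [EW]: N:wait,E:car2-GO,S:wait,W:car4-GO | queues: N=0 E=2 S=0 W=1
Step 4 [EW]: N:wait,E:car5-GO,S:wait,W:car7-GO | queues: N=0 E=1 S=0 W=0
Step 5 [NS]: N:empty,E:wait,S:empty,W:wait | queues: N=0 E=1 S=0 W=0
Step 6 [NS]: N:empty,E:wait,S:empty,W:wait | queues: N=0 E=1 S=0 W=0
Step 7 [EW]: N:wait,E:car6-GO,S:wait,W:empty | queues: N=0 E=0 S=0 W=0
Car 5 crosses at step 4

4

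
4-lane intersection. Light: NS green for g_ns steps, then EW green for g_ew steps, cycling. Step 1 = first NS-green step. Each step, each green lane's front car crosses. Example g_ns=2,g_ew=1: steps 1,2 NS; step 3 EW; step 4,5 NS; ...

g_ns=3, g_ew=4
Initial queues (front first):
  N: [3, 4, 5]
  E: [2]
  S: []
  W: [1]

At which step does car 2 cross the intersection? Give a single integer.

Step 1 [NS]: N:car3-GO,E:wait,S:empty,W:wait | queues: N=2 E=1 S=0 W=1
Step 2 [NS]: N:car4-GO,E:wait,S:empty,W:wait | queues: N=1 E=1 S=0 W=1
Step 3 [NS]: N:car5-GO,E:wait,S:empty,W:wait | queues: N=0 E=1 S=0 W=1
Step 4 [EW]: N:wait,E:car2-GO,S:wait,W:car1-GO | queues: N=0 E=0 S=0 W=0
Car 2 crosses at step 4

4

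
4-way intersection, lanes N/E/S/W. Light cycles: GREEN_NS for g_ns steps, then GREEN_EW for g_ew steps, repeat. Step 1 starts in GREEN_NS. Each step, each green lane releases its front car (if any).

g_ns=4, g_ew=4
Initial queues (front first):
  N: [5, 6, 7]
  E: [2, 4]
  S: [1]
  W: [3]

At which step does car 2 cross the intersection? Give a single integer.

Step 1 [NS]: N:car5-GO,E:wait,S:car1-GO,W:wait | queues: N=2 E=2 S=0 W=1
Step 2 [NS]: N:car6-GO,E:wait,S:empty,W:wait | queues: N=1 E=2 S=0 W=1
Step 3 [NS]: N:car7-GO,E:wait,S:empty,W:wait | queues: N=0 E=2 S=0 W=1
Step 4 [NS]: N:empty,E:wait,S:empty,W:wait | queues: N=0 E=2 S=0 W=1
Step 5 [EW]: N:wait,E:car2-GO,S:wait,W:car3-GO | queues: N=0 E=1 S=0 W=0
Step 6 [EW]: N:wait,E:car4-GO,S:wait,W:empty | queues: N=0 E=0 S=0 W=0
Car 2 crosses at step 5

5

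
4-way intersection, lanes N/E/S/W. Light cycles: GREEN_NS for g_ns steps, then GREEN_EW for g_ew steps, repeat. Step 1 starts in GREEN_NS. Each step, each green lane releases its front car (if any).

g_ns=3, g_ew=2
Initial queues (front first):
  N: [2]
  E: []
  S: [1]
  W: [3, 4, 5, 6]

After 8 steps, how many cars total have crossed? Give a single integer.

Step 1 [NS]: N:car2-GO,E:wait,S:car1-GO,W:wait | queues: N=0 E=0 S=0 W=4
Step 2 [NS]: N:empty,E:wait,S:empty,W:wait | queues: N=0 E=0 S=0 W=4
Step 3 [NS]: N:empty,E:wait,S:empty,W:wait | queues: N=0 E=0 S=0 W=4
Step 4 [EW]: N:wait,E:empty,S:wait,W:car3-GO | queues: N=0 E=0 S=0 W=3
Step 5 [EW]: N:wait,E:empty,S:wait,W:car4-GO | queues: N=0 E=0 S=0 W=2
Step 6 [NS]: N:empty,E:wait,S:empty,W:wait | queues: N=0 E=0 S=0 W=2
Step 7 [NS]: N:empty,E:wait,S:empty,W:wait | queues: N=0 E=0 S=0 W=2
Step 8 [NS]: N:empty,E:wait,S:empty,W:wait | queues: N=0 E=0 S=0 W=2
Cars crossed by step 8: 4

Answer: 4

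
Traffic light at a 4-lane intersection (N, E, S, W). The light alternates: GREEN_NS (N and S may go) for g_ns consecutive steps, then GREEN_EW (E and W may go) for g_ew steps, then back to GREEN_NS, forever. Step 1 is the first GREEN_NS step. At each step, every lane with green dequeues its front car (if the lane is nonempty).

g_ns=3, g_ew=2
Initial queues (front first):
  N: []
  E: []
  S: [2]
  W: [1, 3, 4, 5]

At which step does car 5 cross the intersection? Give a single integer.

Step 1 [NS]: N:empty,E:wait,S:car2-GO,W:wait | queues: N=0 E=0 S=0 W=4
Step 2 [NS]: N:empty,E:wait,S:empty,W:wait | queues: N=0 E=0 S=0 W=4
Step 3 [NS]: N:empty,E:wait,S:empty,W:wait | queues: N=0 E=0 S=0 W=4
Step 4 [EW]: N:wait,E:empty,S:wait,W:car1-GO | queues: N=0 E=0 S=0 W=3
Step 5 [EW]: N:wait,E:empty,S:wait,W:car3-GO | queues: N=0 E=0 S=0 W=2
Step 6 [NS]: N:empty,E:wait,S:empty,W:wait | queues: N=0 E=0 S=0 W=2
Step 7 [NS]: N:empty,E:wait,S:empty,W:wait | queues: N=0 E=0 S=0 W=2
Step 8 [NS]: N:empty,E:wait,S:empty,W:wait | queues: N=0 E=0 S=0 W=2
Step 9 [EW]: N:wait,E:empty,S:wait,W:car4-GO | queues: N=0 E=0 S=0 W=1
Step 10 [EW]: N:wait,E:empty,S:wait,W:car5-GO | queues: N=0 E=0 S=0 W=0
Car 5 crosses at step 10

10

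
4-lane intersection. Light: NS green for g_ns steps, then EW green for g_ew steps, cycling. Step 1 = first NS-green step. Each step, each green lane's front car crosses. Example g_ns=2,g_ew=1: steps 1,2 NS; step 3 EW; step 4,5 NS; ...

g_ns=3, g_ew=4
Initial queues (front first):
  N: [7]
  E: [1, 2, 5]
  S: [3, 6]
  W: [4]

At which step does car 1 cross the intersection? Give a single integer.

Step 1 [NS]: N:car7-GO,E:wait,S:car3-GO,W:wait | queues: N=0 E=3 S=1 W=1
Step 2 [NS]: N:empty,E:wait,S:car6-GO,W:wait | queues: N=0 E=3 S=0 W=1
Step 3 [NS]: N:empty,E:wait,S:empty,W:wait | queues: N=0 E=3 S=0 W=1
Step 4 [EW]: N:wait,E:car1-GO,S:wait,W:car4-GO | queues: N=0 E=2 S=0 W=0
Step 5 [EW]: N:wait,E:car2-GO,S:wait,W:empty | queues: N=0 E=1 S=0 W=0
Step 6 [EW]: N:wait,E:car5-GO,S:wait,W:empty | queues: N=0 E=0 S=0 W=0
Car 1 crosses at step 4

4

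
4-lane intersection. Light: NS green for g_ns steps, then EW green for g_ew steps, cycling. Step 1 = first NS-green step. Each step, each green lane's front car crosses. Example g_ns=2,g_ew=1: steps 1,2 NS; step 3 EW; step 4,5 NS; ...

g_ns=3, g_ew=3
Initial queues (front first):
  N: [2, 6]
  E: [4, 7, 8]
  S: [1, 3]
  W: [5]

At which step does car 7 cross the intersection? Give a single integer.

Step 1 [NS]: N:car2-GO,E:wait,S:car1-GO,W:wait | queues: N=1 E=3 S=1 W=1
Step 2 [NS]: N:car6-GO,E:wait,S:car3-GO,W:wait | queues: N=0 E=3 S=0 W=1
Step 3 [NS]: N:empty,E:wait,S:empty,W:wait | queues: N=0 E=3 S=0 W=1
Step 4 [EW]: N:wait,E:car4-GO,S:wait,W:car5-GO | queues: N=0 E=2 S=0 W=0
Step 5 [EW]: N:wait,E:car7-GO,S:wait,W:empty | queues: N=0 E=1 S=0 W=0
Step 6 [EW]: N:wait,E:car8-GO,S:wait,W:empty | queues: N=0 E=0 S=0 W=0
Car 7 crosses at step 5

5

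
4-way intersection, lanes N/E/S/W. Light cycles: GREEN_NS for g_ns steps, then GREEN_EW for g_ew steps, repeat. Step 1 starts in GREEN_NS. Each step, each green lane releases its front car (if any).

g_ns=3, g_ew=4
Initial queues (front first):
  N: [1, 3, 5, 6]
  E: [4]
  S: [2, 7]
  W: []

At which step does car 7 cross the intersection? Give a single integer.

Step 1 [NS]: N:car1-GO,E:wait,S:car2-GO,W:wait | queues: N=3 E=1 S=1 W=0
Step 2 [NS]: N:car3-GO,E:wait,S:car7-GO,W:wait | queues: N=2 E=1 S=0 W=0
Step 3 [NS]: N:car5-GO,E:wait,S:empty,W:wait | queues: N=1 E=1 S=0 W=0
Step 4 [EW]: N:wait,E:car4-GO,S:wait,W:empty | queues: N=1 E=0 S=0 W=0
Step 5 [EW]: N:wait,E:empty,S:wait,W:empty | queues: N=1 E=0 S=0 W=0
Step 6 [EW]: N:wait,E:empty,S:wait,W:empty | queues: N=1 E=0 S=0 W=0
Step 7 [EW]: N:wait,E:empty,S:wait,W:empty | queues: N=1 E=0 S=0 W=0
Step 8 [NS]: N:car6-GO,E:wait,S:empty,W:wait | queues: N=0 E=0 S=0 W=0
Car 7 crosses at step 2

2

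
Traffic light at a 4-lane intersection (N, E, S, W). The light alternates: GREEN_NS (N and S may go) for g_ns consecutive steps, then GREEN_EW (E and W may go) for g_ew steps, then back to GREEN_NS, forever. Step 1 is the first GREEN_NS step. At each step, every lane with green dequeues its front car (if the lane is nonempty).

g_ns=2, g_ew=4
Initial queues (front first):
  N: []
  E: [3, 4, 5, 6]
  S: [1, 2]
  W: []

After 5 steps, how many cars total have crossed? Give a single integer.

Answer: 5

Derivation:
Step 1 [NS]: N:empty,E:wait,S:car1-GO,W:wait | queues: N=0 E=4 S=1 W=0
Step 2 [NS]: N:empty,E:wait,S:car2-GO,W:wait | queues: N=0 E=4 S=0 W=0
Step 3 [EW]: N:wait,E:car3-GO,S:wait,W:empty | queues: N=0 E=3 S=0 W=0
Step 4 [EW]: N:wait,E:car4-GO,S:wait,W:empty | queues: N=0 E=2 S=0 W=0
Step 5 [EW]: N:wait,E:car5-GO,S:wait,W:empty | queues: N=0 E=1 S=0 W=0
Cars crossed by step 5: 5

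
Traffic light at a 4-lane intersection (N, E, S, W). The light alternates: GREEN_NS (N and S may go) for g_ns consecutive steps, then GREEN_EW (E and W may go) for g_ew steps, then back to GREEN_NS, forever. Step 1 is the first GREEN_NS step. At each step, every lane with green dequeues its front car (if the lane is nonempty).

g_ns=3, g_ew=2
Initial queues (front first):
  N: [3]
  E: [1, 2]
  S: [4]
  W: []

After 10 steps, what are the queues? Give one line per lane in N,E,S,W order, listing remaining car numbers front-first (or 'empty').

Step 1 [NS]: N:car3-GO,E:wait,S:car4-GO,W:wait | queues: N=0 E=2 S=0 W=0
Step 2 [NS]: N:empty,E:wait,S:empty,W:wait | queues: N=0 E=2 S=0 W=0
Step 3 [NS]: N:empty,E:wait,S:empty,W:wait | queues: N=0 E=2 S=0 W=0
Step 4 [EW]: N:wait,E:car1-GO,S:wait,W:empty | queues: N=0 E=1 S=0 W=0
Step 5 [EW]: N:wait,E:car2-GO,S:wait,W:empty | queues: N=0 E=0 S=0 W=0

N: empty
E: empty
S: empty
W: empty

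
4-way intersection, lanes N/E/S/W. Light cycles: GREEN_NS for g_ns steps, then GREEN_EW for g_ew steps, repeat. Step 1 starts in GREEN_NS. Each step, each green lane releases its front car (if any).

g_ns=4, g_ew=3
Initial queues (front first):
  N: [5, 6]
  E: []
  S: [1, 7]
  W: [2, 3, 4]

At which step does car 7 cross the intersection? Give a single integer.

Step 1 [NS]: N:car5-GO,E:wait,S:car1-GO,W:wait | queues: N=1 E=0 S=1 W=3
Step 2 [NS]: N:car6-GO,E:wait,S:car7-GO,W:wait | queues: N=0 E=0 S=0 W=3
Step 3 [NS]: N:empty,E:wait,S:empty,W:wait | queues: N=0 E=0 S=0 W=3
Step 4 [NS]: N:empty,E:wait,S:empty,W:wait | queues: N=0 E=0 S=0 W=3
Step 5 [EW]: N:wait,E:empty,S:wait,W:car2-GO | queues: N=0 E=0 S=0 W=2
Step 6 [EW]: N:wait,E:empty,S:wait,W:car3-GO | queues: N=0 E=0 S=0 W=1
Step 7 [EW]: N:wait,E:empty,S:wait,W:car4-GO | queues: N=0 E=0 S=0 W=0
Car 7 crosses at step 2

2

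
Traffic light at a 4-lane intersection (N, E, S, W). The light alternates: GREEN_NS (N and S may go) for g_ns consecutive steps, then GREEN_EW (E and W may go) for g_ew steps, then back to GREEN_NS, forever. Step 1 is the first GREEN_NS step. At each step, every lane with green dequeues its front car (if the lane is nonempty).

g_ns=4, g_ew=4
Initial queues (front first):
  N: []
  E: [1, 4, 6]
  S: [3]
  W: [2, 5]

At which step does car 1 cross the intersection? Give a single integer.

Step 1 [NS]: N:empty,E:wait,S:car3-GO,W:wait | queues: N=0 E=3 S=0 W=2
Step 2 [NS]: N:empty,E:wait,S:empty,W:wait | queues: N=0 E=3 S=0 W=2
Step 3 [NS]: N:empty,E:wait,S:empty,W:wait | queues: N=0 E=3 S=0 W=2
Step 4 [NS]: N:empty,E:wait,S:empty,W:wait | queues: N=0 E=3 S=0 W=2
Step 5 [EW]: N:wait,E:car1-GO,S:wait,W:car2-GO | queues: N=0 E=2 S=0 W=1
Step 6 [EW]: N:wait,E:car4-GO,S:wait,W:car5-GO | queues: N=0 E=1 S=0 W=0
Step 7 [EW]: N:wait,E:car6-GO,S:wait,W:empty | queues: N=0 E=0 S=0 W=0
Car 1 crosses at step 5

5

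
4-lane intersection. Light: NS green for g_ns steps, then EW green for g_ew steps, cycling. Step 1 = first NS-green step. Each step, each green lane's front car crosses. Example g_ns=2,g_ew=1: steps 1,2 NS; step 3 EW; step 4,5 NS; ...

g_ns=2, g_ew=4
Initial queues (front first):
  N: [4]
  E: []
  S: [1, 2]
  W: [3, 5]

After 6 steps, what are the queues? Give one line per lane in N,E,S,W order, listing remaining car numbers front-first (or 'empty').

Step 1 [NS]: N:car4-GO,E:wait,S:car1-GO,W:wait | queues: N=0 E=0 S=1 W=2
Step 2 [NS]: N:empty,E:wait,S:car2-GO,W:wait | queues: N=0 E=0 S=0 W=2
Step 3 [EW]: N:wait,E:empty,S:wait,W:car3-GO | queues: N=0 E=0 S=0 W=1
Step 4 [EW]: N:wait,E:empty,S:wait,W:car5-GO | queues: N=0 E=0 S=0 W=0

N: empty
E: empty
S: empty
W: empty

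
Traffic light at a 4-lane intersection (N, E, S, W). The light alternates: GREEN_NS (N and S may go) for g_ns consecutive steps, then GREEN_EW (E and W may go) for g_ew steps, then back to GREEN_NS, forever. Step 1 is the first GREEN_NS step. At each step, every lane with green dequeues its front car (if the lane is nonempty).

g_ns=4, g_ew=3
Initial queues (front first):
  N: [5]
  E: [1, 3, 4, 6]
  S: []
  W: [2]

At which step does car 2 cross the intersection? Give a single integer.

Step 1 [NS]: N:car5-GO,E:wait,S:empty,W:wait | queues: N=0 E=4 S=0 W=1
Step 2 [NS]: N:empty,E:wait,S:empty,W:wait | queues: N=0 E=4 S=0 W=1
Step 3 [NS]: N:empty,E:wait,S:empty,W:wait | queues: N=0 E=4 S=0 W=1
Step 4 [NS]: N:empty,E:wait,S:empty,W:wait | queues: N=0 E=4 S=0 W=1
Step 5 [EW]: N:wait,E:car1-GO,S:wait,W:car2-GO | queues: N=0 E=3 S=0 W=0
Step 6 [EW]: N:wait,E:car3-GO,S:wait,W:empty | queues: N=0 E=2 S=0 W=0
Step 7 [EW]: N:wait,E:car4-GO,S:wait,W:empty | queues: N=0 E=1 S=0 W=0
Step 8 [NS]: N:empty,E:wait,S:empty,W:wait | queues: N=0 E=1 S=0 W=0
Step 9 [NS]: N:empty,E:wait,S:empty,W:wait | queues: N=0 E=1 S=0 W=0
Step 10 [NS]: N:empty,E:wait,S:empty,W:wait | queues: N=0 E=1 S=0 W=0
Step 11 [NS]: N:empty,E:wait,S:empty,W:wait | queues: N=0 E=1 S=0 W=0
Step 12 [EW]: N:wait,E:car6-GO,S:wait,W:empty | queues: N=0 E=0 S=0 W=0
Car 2 crosses at step 5

5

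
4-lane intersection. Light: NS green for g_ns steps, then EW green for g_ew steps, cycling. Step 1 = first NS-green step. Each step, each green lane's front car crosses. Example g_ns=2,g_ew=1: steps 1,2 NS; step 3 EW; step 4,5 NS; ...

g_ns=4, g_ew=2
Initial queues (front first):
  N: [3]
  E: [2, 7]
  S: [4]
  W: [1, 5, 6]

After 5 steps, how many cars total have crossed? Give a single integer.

Step 1 [NS]: N:car3-GO,E:wait,S:car4-GO,W:wait | queues: N=0 E=2 S=0 W=3
Step 2 [NS]: N:empty,E:wait,S:empty,W:wait | queues: N=0 E=2 S=0 W=3
Step 3 [NS]: N:empty,E:wait,S:empty,W:wait | queues: N=0 E=2 S=0 W=3
Step 4 [NS]: N:empty,E:wait,S:empty,W:wait | queues: N=0 E=2 S=0 W=3
Step 5 [EW]: N:wait,E:car2-GO,S:wait,W:car1-GO | queues: N=0 E=1 S=0 W=2
Cars crossed by step 5: 4

Answer: 4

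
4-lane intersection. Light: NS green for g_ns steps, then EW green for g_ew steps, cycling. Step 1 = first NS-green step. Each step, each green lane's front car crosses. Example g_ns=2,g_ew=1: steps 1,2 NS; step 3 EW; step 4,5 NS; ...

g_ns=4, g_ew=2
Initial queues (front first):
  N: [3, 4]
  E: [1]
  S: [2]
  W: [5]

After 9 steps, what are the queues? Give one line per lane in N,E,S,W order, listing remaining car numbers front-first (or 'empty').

Step 1 [NS]: N:car3-GO,E:wait,S:car2-GO,W:wait | queues: N=1 E=1 S=0 W=1
Step 2 [NS]: N:car4-GO,E:wait,S:empty,W:wait | queues: N=0 E=1 S=0 W=1
Step 3 [NS]: N:empty,E:wait,S:empty,W:wait | queues: N=0 E=1 S=0 W=1
Step 4 [NS]: N:empty,E:wait,S:empty,W:wait | queues: N=0 E=1 S=0 W=1
Step 5 [EW]: N:wait,E:car1-GO,S:wait,W:car5-GO | queues: N=0 E=0 S=0 W=0

N: empty
E: empty
S: empty
W: empty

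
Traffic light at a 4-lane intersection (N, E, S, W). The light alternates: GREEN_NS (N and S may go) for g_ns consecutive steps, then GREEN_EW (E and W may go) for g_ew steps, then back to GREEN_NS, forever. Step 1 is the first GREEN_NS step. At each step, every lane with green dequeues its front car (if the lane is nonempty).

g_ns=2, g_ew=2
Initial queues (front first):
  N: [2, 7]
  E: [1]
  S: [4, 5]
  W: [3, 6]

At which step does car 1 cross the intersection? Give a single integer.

Step 1 [NS]: N:car2-GO,E:wait,S:car4-GO,W:wait | queues: N=1 E=1 S=1 W=2
Step 2 [NS]: N:car7-GO,E:wait,S:car5-GO,W:wait | queues: N=0 E=1 S=0 W=2
Step 3 [EW]: N:wait,E:car1-GO,S:wait,W:car3-GO | queues: N=0 E=0 S=0 W=1
Step 4 [EW]: N:wait,E:empty,S:wait,W:car6-GO | queues: N=0 E=0 S=0 W=0
Car 1 crosses at step 3

3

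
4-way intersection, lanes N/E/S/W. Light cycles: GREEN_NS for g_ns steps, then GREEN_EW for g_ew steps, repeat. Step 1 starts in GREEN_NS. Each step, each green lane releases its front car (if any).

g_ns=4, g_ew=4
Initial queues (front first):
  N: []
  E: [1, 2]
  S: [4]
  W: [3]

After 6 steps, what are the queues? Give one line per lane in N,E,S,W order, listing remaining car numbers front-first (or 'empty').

Step 1 [NS]: N:empty,E:wait,S:car4-GO,W:wait | queues: N=0 E=2 S=0 W=1
Step 2 [NS]: N:empty,E:wait,S:empty,W:wait | queues: N=0 E=2 S=0 W=1
Step 3 [NS]: N:empty,E:wait,S:empty,W:wait | queues: N=0 E=2 S=0 W=1
Step 4 [NS]: N:empty,E:wait,S:empty,W:wait | queues: N=0 E=2 S=0 W=1
Step 5 [EW]: N:wait,E:car1-GO,S:wait,W:car3-GO | queues: N=0 E=1 S=0 W=0
Step 6 [EW]: N:wait,E:car2-GO,S:wait,W:empty | queues: N=0 E=0 S=0 W=0

N: empty
E: empty
S: empty
W: empty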